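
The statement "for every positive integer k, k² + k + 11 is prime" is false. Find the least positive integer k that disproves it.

k = 10

We need the least positive integer k for which k² + k + 11 is not prime.
For k = 1, 2, 3, 4, 5, 6, 7, 8, 9 the conclusion holds.
k = 10: k² + k + 11 = 121 = 11 × 11, composite.
Hence k = 10 is a counterexample.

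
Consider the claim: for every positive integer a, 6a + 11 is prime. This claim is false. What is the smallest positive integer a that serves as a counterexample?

a = 4

We need the least positive integer a for which 6a + 11 is not prime.
For a = 1, 2, 3 the conclusion holds.
a = 4: 6a + 11 = 35 = 5 × 7, composite.
Hence a = 4 is a counterexample.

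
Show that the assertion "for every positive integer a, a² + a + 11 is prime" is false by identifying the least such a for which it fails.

A counterexample is any positive integer a such that a² + a + 11 is not prime; we check each in order.
For a = 1, 2, 3, 4, 5, 6, 7, 8, 9 the conclusion holds.
a = 10: a² + a + 11 = 121 = 11 × 11, composite.

a = 10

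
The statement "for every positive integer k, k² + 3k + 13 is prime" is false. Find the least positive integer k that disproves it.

k = 9

We need the least positive integer k for which k² + 3k + 13 is not prime.
The first 8 eligible values, up to k = 8, all satisfy the conclusion.
k = 9: k² + 3k + 13 = 121 = 11 × 11, composite.
So k = 9 is the smallest counterexample.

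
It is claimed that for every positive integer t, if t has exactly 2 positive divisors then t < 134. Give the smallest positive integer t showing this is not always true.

t = 137

Check each positive integer t in order until t has exactly 2 positive divisors but the claim fails.
The first 32 eligible values, up to t = 131, all satisfy the conclusion.
t = 137: τ(137) = 2; 137 ≥ 134.
So t = 137 is the smallest counterexample.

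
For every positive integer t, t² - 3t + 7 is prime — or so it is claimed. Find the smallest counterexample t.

t = 6

A counterexample is any positive integer t such that t² - 3t + 7 is not prime; we check each in order.
The first 5 eligible values, up to t = 5, all satisfy the conclusion.
t = 6: t² - 3t + 7 = 25 = 5 × 5, composite.
So t = 6 is the smallest counterexample.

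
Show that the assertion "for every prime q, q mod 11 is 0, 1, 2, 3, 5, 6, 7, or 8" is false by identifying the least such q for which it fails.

q = 31

For q = 2, 3, 5, 7, 11, 13, 17, 19, 23, 29 the conclusion holds.
q = 31: 31 mod 11 = 9 — not in {0, 1, 2, 3, 5, 6, 7, 8}.
Thus q = 31 disproves the claim, and no smaller q works.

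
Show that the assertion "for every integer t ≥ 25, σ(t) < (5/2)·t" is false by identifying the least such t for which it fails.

We need the least integer t ≥ 25 for which the claim fails.
The first 11 eligible values, up to t = 35, all satisfy the conclusion.
t = 36: σ(36) = 91; 91 ≥ 90.
Thus t = 36 disproves the claim, and no smaller t works.

t = 36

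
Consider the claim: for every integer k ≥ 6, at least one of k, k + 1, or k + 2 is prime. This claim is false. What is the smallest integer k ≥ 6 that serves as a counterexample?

A counterexample is any integer k ≥ 6 such that k, k + 1, k + 2 are all composite; we check each in order.
For k = 6, 7 the conclusion holds.
k = 8: 8 = 2 × 4; 9 = 3 × 3; 10 = 2 × 5 — all composite.
Thus k = 8 disproves the claim, and no smaller k works.

k = 8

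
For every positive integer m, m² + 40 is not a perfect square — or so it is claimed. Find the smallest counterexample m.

m = 3

m = 1: 1² + 40 = 41, not a perfect square.
m = 2: 2² + 40 = 44, not a perfect square.
m = 3: 3² + 40 = 49 = 7², a perfect square.
Hence m = 3 is a counterexample.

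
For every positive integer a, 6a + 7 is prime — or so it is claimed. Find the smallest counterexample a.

We need the least positive integer a for which 6a + 7 is not prime.
a = 1: 6a + 7 = 13, prime.
a = 2: 6a + 7 = 19, prime.
a = 3: 6a + 7 = 25 = 5 × 5, composite.

a = 3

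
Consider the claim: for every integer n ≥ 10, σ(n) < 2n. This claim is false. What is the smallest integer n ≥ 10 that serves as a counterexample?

n = 12

We need the least integer n ≥ 10 for which the claim fails.
n = 10: σ(10) = 18; 18 < 20.
n = 11: σ(11) = 12; 12 < 22.
n = 12: σ(12) = 28; 28 ≥ 24.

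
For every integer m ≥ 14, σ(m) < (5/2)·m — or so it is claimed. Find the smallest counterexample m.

m = 24

We need the least integer m ≥ 14 for which the claim fails.
The first 10 eligible values, up to m = 23, all satisfy the conclusion.
m = 24: σ(24) = 60; 60 ≥ 60.
Hence m = 24 is a counterexample.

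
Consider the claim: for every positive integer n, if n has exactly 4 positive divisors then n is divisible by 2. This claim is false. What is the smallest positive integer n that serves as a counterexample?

n = 15

The first 4 eligible values, up to n = 14, all satisfy the conclusion.
n = 15: τ(15) = 4; 15 mod 2 = 1.
Thus n = 15 disproves the claim, and no smaller n works.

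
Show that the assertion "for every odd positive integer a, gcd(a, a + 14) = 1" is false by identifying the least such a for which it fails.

a = 7

Check each odd positive integer a in order until gcd(a, a + 14) > 1.
For a = 1, 3, 5 the conclusion holds.
a = 7: gcd(7, 21) = 7.
Thus a = 7 disproves the claim, and no smaller a works.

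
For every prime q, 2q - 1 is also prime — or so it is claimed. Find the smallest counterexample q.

q = 5

For q = 2, 3 the conclusion holds.
q = 5: 2q - 1 = 9 = 3 × 3, not prime.
So q = 5 is the smallest counterexample.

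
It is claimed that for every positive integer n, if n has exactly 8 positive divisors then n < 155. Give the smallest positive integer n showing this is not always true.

For n = 24, 30, 40, 42, …, 138, 152, 154 the conclusion holds.
n = 165: τ(165) = 8; 165 ≥ 155.

n = 165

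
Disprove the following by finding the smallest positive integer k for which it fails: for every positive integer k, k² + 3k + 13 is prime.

We need the least positive integer k for which k² + 3k + 13 is not prime.
For k = 1, 2, 3, 4, 5, 6, 7, 8 the conclusion holds.
k = 9: k² + 3k + 13 = 121 = 11 × 11, composite.
So k = 9 is the smallest counterexample.

k = 9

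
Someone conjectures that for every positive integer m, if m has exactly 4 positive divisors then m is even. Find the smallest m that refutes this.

A counterexample is any positive integer m such that m has exactly 4 positive divisors but m is odd; we check each in order.
m = 6: divisors of 6: 1, 2, 3, 6; 6 is even.
m = 8: divisors of 8: 1, 2, 4, 8; 8 is even.
m = 10: divisors of 10: 1, 2, 5, 10; 10 is even.
m = 14: divisors of 14: 1, 2, 7, 14; 14 is even.
m = 15: divisors of 15: 1, 3, 5, 15; 15 is odd.

m = 15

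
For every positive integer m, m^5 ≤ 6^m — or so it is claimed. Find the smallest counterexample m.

m = 3

We need the least positive integer m for which m^5 > 6^m.
m = 1: m^5 = 1 and 6^m = 6, so 1 ≤ 6.
m = 2: m^5 = 32 and 6^m = 36, so 32 ≤ 36.
m = 3: m^5 = 243 and 6^m = 216, so 243 > 216.
Hence m = 3 is a counterexample.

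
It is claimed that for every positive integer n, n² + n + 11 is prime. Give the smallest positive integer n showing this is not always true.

n = 10

Check each positive integer n in order until n² + n + 11 is not prime.
For n = 1, 2, 3, 4, 5, 6, 7, 8, 9 the conclusion holds.
n = 10: n² + n + 11 = 121 = 11 × 11, composite.
So n = 10 is the smallest counterexample.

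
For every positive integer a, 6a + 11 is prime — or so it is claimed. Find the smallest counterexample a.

A counterexample is any positive integer a such that 6a + 11 is not prime; we check each in order.
a = 1: 6a + 11 = 17, prime.
a = 2: 6a + 11 = 23, prime.
a = 3: 6a + 11 = 29, prime.
a = 4: 6a + 11 = 35 = 5 × 7, composite.

a = 4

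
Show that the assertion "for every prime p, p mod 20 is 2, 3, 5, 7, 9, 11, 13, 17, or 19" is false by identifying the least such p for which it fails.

The first 12 eligible values, up to p = 37, all satisfy the conclusion.
p = 41: 41 mod 20 = 1 — not in {2, 3, 5, 7, 9, 11, 13, 17, 19}.

p = 41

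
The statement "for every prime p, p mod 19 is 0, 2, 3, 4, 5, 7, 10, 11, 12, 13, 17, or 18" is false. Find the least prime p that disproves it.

p = 47

We need the least prime p for which the claim fails.
For p = 2, 3, 5, 7, …, 37, 41, 43 the conclusion holds.
p = 47: 47 mod 19 = 9 — not in {0, 2, 3, 4, 5, 7, 10, 11, 12, 13, 17, 18}.
Hence p = 47 is a counterexample.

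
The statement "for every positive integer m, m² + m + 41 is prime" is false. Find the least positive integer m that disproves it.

m = 40

A counterexample is any positive integer m such that m² + m + 41 is not prime; we check each in order.
The first 39 eligible values, up to m = 39, all satisfy the conclusion.
m = 40: m² + m + 41 = 1681 = 41 × 41, composite.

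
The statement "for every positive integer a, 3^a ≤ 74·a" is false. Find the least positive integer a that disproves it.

A counterexample is any positive integer a such that 3^a > 74·a; we check each in order.
The first 5 eligible values, up to a = 5, all satisfy the conclusion.
a = 6: 3^a = 729 and 74·a = 444, so 729 > 444.

a = 6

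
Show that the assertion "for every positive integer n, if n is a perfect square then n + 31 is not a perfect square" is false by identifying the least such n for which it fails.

n = 225

For n = 1, 4, 9, 16, …, 144, 169, 196 the conclusion holds.
n = 225: 225 = 15² and 225 + 31 = 256 = 16².
Thus n = 225 disproves the claim, and no smaller n works.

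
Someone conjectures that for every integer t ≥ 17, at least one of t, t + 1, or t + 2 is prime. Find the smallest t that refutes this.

Check each integer t ≥ 17 in order until t, t + 1, t + 2 are all composite.
t = 17: 17 is prime.
t = 18: 19 is prime.
t = 19: 19 is prime.
t = 20: 20 = 2 × 10; 21 = 3 × 7; 22 = 2 × 11 — all composite.
Hence t = 20 is a counterexample.

t = 20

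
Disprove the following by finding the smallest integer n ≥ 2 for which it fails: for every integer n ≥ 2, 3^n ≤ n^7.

We need the least integer n ≥ 2 for which 3^n > n^7.
For n = 2, 3, 4, 5, …, 16, 17, 18 the conclusion holds.
n = 19: 3^n = 1162261467 and n^7 = 893871739, so 1162261467 > 893871739.

n = 19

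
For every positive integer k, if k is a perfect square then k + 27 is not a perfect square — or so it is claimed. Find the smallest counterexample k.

Check each positive integer k in order until k is a perfect square but k + 27 is a perfect square.
k = 1: 1 + 27 = 28, not a perfect square.
k = 4: 4 + 27 = 31, not a perfect square.
k = 9: 9 = 3² and 9 + 27 = 36 = 6².
So k = 9 is the smallest counterexample.

k = 9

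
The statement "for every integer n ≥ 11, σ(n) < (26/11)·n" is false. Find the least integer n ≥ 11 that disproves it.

n = 24

For n = 11, 12, 13, 14, …, 21, 22, 23 the conclusion holds.
n = 24: σ(24) = 60; 60 ≥ 624/11.
Hence n = 24 is a counterexample.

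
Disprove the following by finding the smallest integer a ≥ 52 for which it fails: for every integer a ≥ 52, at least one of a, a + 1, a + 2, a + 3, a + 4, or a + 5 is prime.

We need the least integer a ≥ 52 for which a, a + 1, a + 2, a + 3, a + 4, a + 5 are all composite.
The first 38 eligible values, up to a = 89, all satisfy the conclusion.
a = 90: 90 = 2 × 45; 91 = 7 × 13; 92 = 2 × 46; 93 = 3 × 31; 94 = 2 × 47; 95 = 5 × 19 — all composite.
Thus a = 90 disproves the claim, and no smaller a works.

a = 90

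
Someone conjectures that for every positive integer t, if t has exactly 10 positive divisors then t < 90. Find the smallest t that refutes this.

t = 112

For t = 48, 80 the conclusion holds.
t = 112: τ(112) = 10; 112 ≥ 90.
Hence t = 112 is a counterexample.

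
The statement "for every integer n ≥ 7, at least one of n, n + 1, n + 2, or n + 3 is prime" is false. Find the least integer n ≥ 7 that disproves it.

Check each integer n ≥ 7 in order until n, n + 1, n + 2, n + 3 are all composite.
The first 17 eligible values, up to n = 23, all satisfy the conclusion.
n = 24: 24 = 2 × 12; 25 = 5 × 5; 26 = 2 × 13; 27 = 3 × 9 — all composite.
So n = 24 is the smallest counterexample.

n = 24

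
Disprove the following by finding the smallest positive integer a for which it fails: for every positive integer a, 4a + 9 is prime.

Check each positive integer a in order until 4a + 9 is not prime.
a = 1: 4a + 9 = 13, prime.
a = 2: 4a + 9 = 17, prime.
a = 3: 4a + 9 = 21 = 3 × 7, composite.
Thus a = 3 disproves the claim, and no smaller a works.

a = 3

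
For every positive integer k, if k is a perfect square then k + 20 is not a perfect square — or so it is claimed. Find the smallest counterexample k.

k = 16

We need the least positive integer k for which k is a perfect square but k + 20 is a perfect square.
For k = 1, 4, 9 the conclusion holds.
k = 16: 16 = 4² and 16 + 20 = 36 = 6².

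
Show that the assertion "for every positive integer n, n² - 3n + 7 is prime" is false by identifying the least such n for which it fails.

n = 6

A counterexample is any positive integer n such that n² - 3n + 7 is not prime; we check each in order.
n = 1: n² - 3n + 7 = 5, prime.
n = 2: n² - 3n + 7 = 5, prime.
n = 3: n² - 3n + 7 = 7, prime.
n = 4: n² - 3n + 7 = 11, prime.
n = 5: n² - 3n + 7 = 17, prime.
n = 6: n² - 3n + 7 = 25 = 5 × 5, composite.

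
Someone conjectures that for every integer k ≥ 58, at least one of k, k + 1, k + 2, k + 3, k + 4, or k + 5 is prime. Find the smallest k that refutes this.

k = 90

Check each integer k ≥ 58 in order until k, k + 1, k + 2, k + 3, k + 4, k + 5 are all composite.
For k = 58, 59, 60, 61, …, 87, 88, 89 the conclusion holds.
k = 90: 90 = 2 × 45; 91 = 7 × 13; 92 = 2 × 46; 93 = 3 × 31; 94 = 2 × 47; 95 = 5 × 19 — all composite.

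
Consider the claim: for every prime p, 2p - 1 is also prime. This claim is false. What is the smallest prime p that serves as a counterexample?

p = 5

Check each prime p in order until 2p - 1 is not prime.
For p = 2, 3 the conclusion holds.
p = 5: 2p - 1 = 9 = 3 × 3, not prime.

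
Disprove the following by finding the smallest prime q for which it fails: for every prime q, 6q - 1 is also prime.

q = 11

For q = 2, 3, 5, 7 the conclusion holds.
q = 11: 6q - 1 = 65 = 5 × 13, not prime.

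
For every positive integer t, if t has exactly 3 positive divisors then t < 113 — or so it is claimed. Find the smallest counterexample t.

For t = 4, 9, 25, 49 the conclusion holds.
t = 121: τ(121) = 3; 121 ≥ 113.
Thus t = 121 disproves the claim, and no smaller t works.

t = 121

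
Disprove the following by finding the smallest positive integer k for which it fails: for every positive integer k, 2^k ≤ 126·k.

k = 11

For k = 1, 2, 3, 4, 5, 6, 7, 8, 9, 10 the conclusion holds.
k = 11: 2^k = 2048 and 126·k = 1386, so 2048 > 1386.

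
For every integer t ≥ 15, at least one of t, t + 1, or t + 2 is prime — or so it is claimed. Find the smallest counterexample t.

t = 20

Check each integer t ≥ 15 in order until t, t + 1, t + 2 are all composite.
For t = 15, 16, 17, 18, 19 the conclusion holds.
t = 20: 20 = 2 × 10; 21 = 3 × 7; 22 = 2 × 11 — all composite.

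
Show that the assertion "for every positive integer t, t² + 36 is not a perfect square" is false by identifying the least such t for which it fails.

Check each positive integer t in order until t² + 36 is a perfect square.
For t = 1, 2, 3, 4, 5, 6, 7 the conclusion holds.
t = 8: 8² + 36 = 100 = 10², a perfect square.
So t = 8 is the smallest counterexample.

t = 8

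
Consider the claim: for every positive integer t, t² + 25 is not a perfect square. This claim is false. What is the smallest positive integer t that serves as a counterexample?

For t = 1, 2, 3, 4, …, 9, 10, 11 the conclusion holds.
t = 12: 12² + 25 = 169 = 13², a perfect square.
Thus t = 12 disproves the claim, and no smaller t works.

t = 12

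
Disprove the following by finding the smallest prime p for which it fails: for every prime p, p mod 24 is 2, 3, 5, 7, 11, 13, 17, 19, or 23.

A counterexample is any prime p such that the claim fails; we check each in order.
For p = 2, 3, 5, 7, …, 61, 67, 71 the conclusion holds.
p = 73: 73 mod 24 = 1 — not in {2, 3, 5, 7, 11, 13, 17, 19, 23}.

p = 73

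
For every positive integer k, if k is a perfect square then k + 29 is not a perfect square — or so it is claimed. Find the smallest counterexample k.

k = 196

Check each positive integer k in order until k is a perfect square but k + 29 is a perfect square.
The first 13 eligible values, up to k = 169, all satisfy the conclusion.
k = 196: 196 = 14² and 196 + 29 = 225 = 15².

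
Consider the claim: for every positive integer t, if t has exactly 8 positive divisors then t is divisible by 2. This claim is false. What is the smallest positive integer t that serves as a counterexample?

t = 105

We need the least positive integer t for which t has exactly 8 positive divisors but t is not divisible by 2.
For t = 24, 30, 40, 42, …, 88, 102, 104 the conclusion holds.
t = 105: τ(105) = 8; 105 mod 2 = 1.
So t = 105 is the smallest counterexample.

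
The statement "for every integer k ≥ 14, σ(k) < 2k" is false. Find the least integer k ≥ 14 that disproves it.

Check each integer k ≥ 14 in order until the claim fails.
k = 14: σ(14) = 24; 24 < 28.
k = 15: σ(15) = 24; 24 < 30.
k = 16: σ(16) = 31; 31 < 32.
k = 17: σ(17) = 18; 18 < 34.
k = 18: σ(18) = 39; 39 ≥ 36.
So k = 18 is the smallest counterexample.

k = 18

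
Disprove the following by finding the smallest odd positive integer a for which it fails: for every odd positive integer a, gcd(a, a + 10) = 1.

a = 5

A counterexample is any odd positive integer a such that gcd(a, a + 10) > 1; we check each in order.
a = 1: gcd(1, 11) = 1.
a = 3: gcd(3, 13) = 1.
a = 5: gcd(5, 15) = 5.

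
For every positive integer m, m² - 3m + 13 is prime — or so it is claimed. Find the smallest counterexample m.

m = 12

A counterexample is any positive integer m such that m² - 3m + 13 is not prime; we check each in order.
For m = 1, 2, 3, 4, …, 9, 10, 11 the conclusion holds.
m = 12: m² - 3m + 13 = 121 = 11 × 11, composite.
So m = 12 is the smallest counterexample.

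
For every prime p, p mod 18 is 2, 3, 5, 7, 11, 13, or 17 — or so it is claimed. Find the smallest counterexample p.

p = 19

For p = 2, 3, 5, 7, 11, 13, 17 the conclusion holds.
p = 19: 19 mod 18 = 1 — not in {2, 3, 5, 7, 11, 13, 17}.
So p = 19 is the smallest counterexample.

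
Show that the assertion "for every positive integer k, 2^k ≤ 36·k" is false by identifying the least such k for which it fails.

Check each positive integer k in order until 2^k > 36·k.
k = 1: 2^k = 2 and 36·k = 36, so 2 ≤ 36.
k = 2: 2^k = 4 and 36·k = 72, so 4 ≤ 72.
k = 3: 2^k = 8 and 36·k = 108, so 8 ≤ 108.
k = 4: 2^k = 16 and 36·k = 144, so 16 ≤ 144.
k = 5: 2^k = 32 and 36·k = 180, so 32 ≤ 180.
k = 6: 2^k = 64 and 36·k = 216, so 64 ≤ 216.
k = 7: 2^k = 128 and 36·k = 252, so 128 ≤ 252.
k = 8: 2^k = 256 and 36·k = 288, so 256 ≤ 288.
k = 9: 2^k = 512 and 36·k = 324, so 512 > 324.

k = 9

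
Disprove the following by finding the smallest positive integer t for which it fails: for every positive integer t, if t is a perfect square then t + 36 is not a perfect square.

Check each positive integer t in order until t is a perfect square but t + 36 is a perfect square.
t = 1: 1 + 36 = 37, not a perfect square.
t = 4: 4 + 36 = 40, not a perfect square.
t = 9: 9 + 36 = 45, not a perfect square.
t = 16: 16 + 36 = 52, not a perfect square.
t = 25: 25 + 36 = 61, not a perfect square.
t = 36: 36 + 36 = 72, not a perfect square.
t = 49: 49 + 36 = 85, not a perfect square.
t = 64: 64 = 8² and 64 + 36 = 100 = 10².
So t = 64 is the smallest counterexample.

t = 64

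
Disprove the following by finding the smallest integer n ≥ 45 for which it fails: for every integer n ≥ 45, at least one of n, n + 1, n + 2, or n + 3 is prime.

n = 48

A counterexample is any integer n ≥ 45 such that n, n + 1, n + 2, n + 3 are all composite; we check each in order.
n = 45: 47 is prime.
n = 46: 47 is prime.
n = 47: 47 is prime.
n = 48: 48 = 2 × 24; 49 = 7 × 7; 50 = 2 × 25; 51 = 3 × 17 — all composite.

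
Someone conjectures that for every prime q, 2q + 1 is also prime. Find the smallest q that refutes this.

q = 7

Check each prime q in order until 2q + 1 is not prime.
q = 2: 2q + 1 = 5, prime.
q = 3: 2q + 1 = 7, prime.
q = 5: 2q + 1 = 11, prime.
q = 7: 2q + 1 = 15 = 3 × 5, not prime.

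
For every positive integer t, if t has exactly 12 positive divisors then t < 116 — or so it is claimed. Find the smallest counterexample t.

t = 126

A counterexample is any positive integer t such that t has exactly 12 positive divisors but the claim fails; we check each in order.
The first 6 eligible values, up to t = 108, all satisfy the conclusion.
t = 126: τ(126) = 12; 126 ≥ 116.
Hence t = 126 is a counterexample.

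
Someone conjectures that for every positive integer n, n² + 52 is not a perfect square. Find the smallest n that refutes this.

n = 12

A counterexample is any positive integer n such that n² + 52 is a perfect square; we check each in order.
For n = 1, 2, 3, 4, …, 9, 10, 11 the conclusion holds.
n = 12: 12² + 52 = 196 = 14², a perfect square.
So n = 12 is the smallest counterexample.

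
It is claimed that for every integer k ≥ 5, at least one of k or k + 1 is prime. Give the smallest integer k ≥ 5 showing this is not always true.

k = 8

A counterexample is any integer k ≥ 5 such that k, k + 1 are both composite; we check each in order.
k = 5: 5 is prime.
k = 6: 7 is prime.
k = 7: 7 is prime.
k = 8: 8 = 2 × 4; 9 = 3 × 3 — both composite.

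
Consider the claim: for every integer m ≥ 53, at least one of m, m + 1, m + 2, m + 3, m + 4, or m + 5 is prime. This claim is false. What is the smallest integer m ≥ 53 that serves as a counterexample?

m = 90

Check each integer m ≥ 53 in order until m, m + 1, m + 2, m + 3, m + 4, m + 5 are all composite.
For m = 53, 54, 55, 56, …, 87, 88, 89 the conclusion holds.
m = 90: 90 = 2 × 45; 91 = 7 × 13; 92 = 2 × 46; 93 = 3 × 31; 94 = 2 × 47; 95 = 5 × 19 — all composite.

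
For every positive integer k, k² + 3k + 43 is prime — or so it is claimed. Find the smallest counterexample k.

A counterexample is any positive integer k such that k² + 3k + 43 is not prime; we check each in order.
For k = 1, 2, 3, 4, …, 36, 37, 38 the conclusion holds.
k = 39: k² + 3k + 43 = 1681 = 41 × 41, composite.
So k = 39 is the smallest counterexample.

k = 39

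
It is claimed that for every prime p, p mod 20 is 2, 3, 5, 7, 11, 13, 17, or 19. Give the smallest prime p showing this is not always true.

Check each prime p in order until the claim fails.
For p = 2, 3, 5, 7, 11, 13, 17, 19, 23 the conclusion holds.
p = 29: 29 mod 20 = 9 — not in {2, 3, 5, 7, 11, 13, 17, 19}.
Thus p = 29 disproves the claim, and no smaller p works.

p = 29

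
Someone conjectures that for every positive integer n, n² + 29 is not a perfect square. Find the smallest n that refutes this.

n = 14

Check each positive integer n in order until n² + 29 is a perfect square.
For n = 1, 2, 3, 4, …, 11, 12, 13 the conclusion holds.
n = 14: 14² + 29 = 225 = 15², a perfect square.
Hence n = 14 is a counterexample.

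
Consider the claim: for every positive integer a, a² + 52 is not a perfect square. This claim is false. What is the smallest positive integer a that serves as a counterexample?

a = 12

A counterexample is any positive integer a such that a² + 52 is a perfect square; we check each in order.
For a = 1, 2, 3, 4, …, 9, 10, 11 the conclusion holds.
a = 12: 12² + 52 = 196 = 14², a perfect square.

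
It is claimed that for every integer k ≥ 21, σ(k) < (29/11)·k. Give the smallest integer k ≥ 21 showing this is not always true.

We need the least integer k ≥ 21 for which the claim fails.
For k = 21, 22, 23, 24, …, 57, 58, 59 the conclusion holds.
k = 60: σ(60) = 168; 168 ≥ 1740/11.

k = 60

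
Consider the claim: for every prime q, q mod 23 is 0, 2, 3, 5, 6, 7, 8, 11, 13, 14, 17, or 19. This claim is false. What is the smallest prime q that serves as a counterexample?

The first 12 eligible values, up to q = 37, all satisfy the conclusion.
q = 41: 41 mod 23 = 18 — not in {0, 2, 3, 5, 6, 7, 8, 11, 13, 14, 17, 19}.

q = 41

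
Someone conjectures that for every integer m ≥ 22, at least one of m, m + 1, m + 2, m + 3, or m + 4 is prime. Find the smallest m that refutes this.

We need the least integer m ≥ 22 for which m, m + 1, m + 2, m + 3, m + 4 are all composite.
m = 22: 23 is prime.
m = 23: 23 is prime.
m = 24: 24 = 2 × 12; 25 = 5 × 5; 26 = 2 × 13; 27 = 3 × 9; 28 = 2 × 14 — all composite.

m = 24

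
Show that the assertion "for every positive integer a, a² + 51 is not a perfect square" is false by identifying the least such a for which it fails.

We need the least positive integer a for which a² + 51 is a perfect square.
The first 6 eligible values, up to a = 6, all satisfy the conclusion.
a = 7: 7² + 51 = 100 = 10², a perfect square.
So a = 7 is the smallest counterexample.

a = 7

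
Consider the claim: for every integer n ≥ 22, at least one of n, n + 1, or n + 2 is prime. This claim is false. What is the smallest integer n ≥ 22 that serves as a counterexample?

Check each integer n ≥ 22 in order until n, n + 1, n + 2 are all composite.
n = 22: 23 is prime.
n = 23: 23 is prime.
n = 24: 24 = 2 × 12; 25 = 5 × 5; 26 = 2 × 13 — all composite.
Thus n = 24 disproves the claim, and no smaller n works.

n = 24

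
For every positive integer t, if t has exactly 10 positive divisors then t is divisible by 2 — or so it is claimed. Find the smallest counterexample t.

t = 405

We need the least positive integer t for which t has exactly 10 positive divisors but t is not divisible by 2.
For t = 48, 80, 112, 162, 176, 208, 272, 304, 368 the conclusion holds.
t = 405: τ(405) = 10; 405 mod 2 = 1.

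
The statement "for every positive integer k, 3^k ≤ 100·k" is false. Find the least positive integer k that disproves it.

k = 6

The first 5 eligible values, up to k = 5, all satisfy the conclusion.
k = 6: 3^k = 729 and 100·k = 600, so 729 > 600.
Hence k = 6 is a counterexample.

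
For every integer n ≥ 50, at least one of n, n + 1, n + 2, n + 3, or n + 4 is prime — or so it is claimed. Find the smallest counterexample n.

A counterexample is any integer n ≥ 50 such that n, n + 1, n + 2, n + 3, n + 4 are all composite; we check each in order.
For n = 50, 51, 52, 53 the conclusion holds.
n = 54: 54 = 2 × 27; 55 = 5 × 11; 56 = 2 × 28; 57 = 3 × 19; 58 = 2 × 29 — all composite.
Hence n = 54 is a counterexample.

n = 54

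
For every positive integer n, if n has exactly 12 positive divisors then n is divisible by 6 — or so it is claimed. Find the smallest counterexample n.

n = 140

The first 8 eligible values, up to n = 132, all satisfy the conclusion.
n = 140: τ(140) = 12; 140 mod 6 = 2.
So n = 140 is the smallest counterexample.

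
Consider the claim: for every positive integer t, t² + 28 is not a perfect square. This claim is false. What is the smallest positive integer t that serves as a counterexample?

Check each positive integer t in order until t² + 28 is a perfect square.
The first 5 eligible values, up to t = 5, all satisfy the conclusion.
t = 6: 6² + 28 = 64 = 8², a perfect square.

t = 6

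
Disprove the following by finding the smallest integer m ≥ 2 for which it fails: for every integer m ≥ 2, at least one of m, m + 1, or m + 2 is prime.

m = 8

We need the least integer m ≥ 2 for which m, m + 1, m + 2 are all composite.
The first 6 eligible values, up to m = 7, all satisfy the conclusion.
m = 8: 8 = 2 × 4; 9 = 3 × 3; 10 = 2 × 5 — all composite.
Hence m = 8 is a counterexample.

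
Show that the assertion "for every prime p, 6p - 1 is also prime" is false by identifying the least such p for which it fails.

A counterexample is any prime p such that 6p - 1 is not prime; we check each in order.
For p = 2, 3, 5, 7 the conclusion holds.
p = 11: 6p - 1 = 65 = 5 × 13, not prime.

p = 11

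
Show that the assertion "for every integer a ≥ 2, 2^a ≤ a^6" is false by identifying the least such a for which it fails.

Check each integer a ≥ 2 in order until 2^a > a^6.
The first 28 eligible values, up to a = 29, all satisfy the conclusion.
a = 30: 2^a = 1073741824 and a^6 = 729000000, so 1073741824 > 729000000.

a = 30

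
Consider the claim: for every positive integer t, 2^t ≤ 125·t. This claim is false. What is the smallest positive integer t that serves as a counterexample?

A counterexample is any positive integer t such that 2^t > 125·t; we check each in order.
For t = 1, 2, 3, 4, 5, 6, 7, 8, 9, 10 the conclusion holds.
t = 11: 2^t = 2048 and 125·t = 1375, so 2048 > 1375.
Thus t = 11 disproves the claim, and no smaller t works.

t = 11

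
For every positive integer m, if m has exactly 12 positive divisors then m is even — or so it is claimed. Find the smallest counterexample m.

We need the least positive integer m for which m has exactly 12 positive divisors but m is odd.
The first 24 eligible values, up to m = 308, all satisfy the conclusion.
m = 315: divisors of 315: 12 divisors; 315 is odd.
So m = 315 is the smallest counterexample.

m = 315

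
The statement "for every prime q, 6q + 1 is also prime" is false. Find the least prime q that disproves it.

We need the least prime q for which 6q + 1 is not prime.
The first 7 eligible values, up to q = 17, all satisfy the conclusion.
q = 19: 6q + 1 = 115 = 5 × 23, not prime.

q = 19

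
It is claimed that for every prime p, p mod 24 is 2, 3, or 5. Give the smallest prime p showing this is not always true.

p = 7

p = 2: 2 mod 24 = 2.
p = 3: 3 mod 24 = 3.
p = 5: 5 mod 24 = 5.
p = 7: 7 mod 24 = 7 — not in {2, 3, 5}.
Hence p = 7 is a counterexample.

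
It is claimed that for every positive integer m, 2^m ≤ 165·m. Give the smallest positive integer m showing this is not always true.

m = 11

Check each positive integer m in order until 2^m > 165·m.
For m = 1, 2, 3, 4, 5, 6, 7, 8, 9, 10 the conclusion holds.
m = 11: 2^m = 2048 and 165·m = 1815, so 2048 > 1815.
Thus m = 11 disproves the claim, and no smaller m works.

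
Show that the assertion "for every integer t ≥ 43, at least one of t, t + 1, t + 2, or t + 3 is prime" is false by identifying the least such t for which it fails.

t = 43: 43 is prime.
t = 44: 47 is prime.
t = 45: 47 is prime.
t = 46: 47 is prime.
t = 47: 47 is prime.
t = 48: 48 = 2 × 24; 49 = 7 × 7; 50 = 2 × 25; 51 = 3 × 17 — all composite.
So t = 48 is the smallest counterexample.

t = 48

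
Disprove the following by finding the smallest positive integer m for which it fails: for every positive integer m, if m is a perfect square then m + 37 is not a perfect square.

A counterexample is any positive integer m such that m is a perfect square but m + 37 is a perfect square; we check each in order.
The first 17 eligible values, up to m = 289, all satisfy the conclusion.
m = 324: 324 = 18² and 324 + 37 = 361 = 19².

m = 324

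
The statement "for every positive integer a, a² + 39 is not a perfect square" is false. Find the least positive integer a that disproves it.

The first 4 eligible values, up to a = 4, all satisfy the conclusion.
a = 5: 5² + 39 = 64 = 8², a perfect square.
Hence a = 5 is a counterexample.

a = 5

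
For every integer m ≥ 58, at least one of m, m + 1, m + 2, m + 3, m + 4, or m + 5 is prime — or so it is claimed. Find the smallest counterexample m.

m = 90

Check each integer m ≥ 58 in order until m, m + 1, m + 2, m + 3, m + 4, m + 5 are all composite.
For m = 58, 59, 60, 61, …, 87, 88, 89 the conclusion holds.
m = 90: 90 = 2 × 45; 91 = 7 × 13; 92 = 2 × 46; 93 = 3 × 31; 94 = 2 × 47; 95 = 5 × 19 — all composite.
Thus m = 90 disproves the claim, and no smaller m works.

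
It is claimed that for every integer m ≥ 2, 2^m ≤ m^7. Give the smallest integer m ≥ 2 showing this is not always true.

m = 37

For m = 2, 3, 4, 5, …, 34, 35, 36 the conclusion holds.
m = 37: 2^m = 137438953472 and m^7 = 94931877133, so 137438953472 > 94931877133.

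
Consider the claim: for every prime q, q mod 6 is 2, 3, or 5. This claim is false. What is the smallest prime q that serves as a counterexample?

q = 7

For q = 2, 3, 5 the conclusion holds.
q = 7: 7 mod 6 = 1 — not in {2, 3, 5}.
So q = 7 is the smallest counterexample.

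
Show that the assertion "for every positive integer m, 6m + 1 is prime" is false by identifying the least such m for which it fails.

m = 4

A counterexample is any positive integer m such that 6m + 1 is not prime; we check each in order.
For m = 1, 2, 3 the conclusion holds.
m = 4: 6m + 1 = 25 = 5 × 5, composite.
Hence m = 4 is a counterexample.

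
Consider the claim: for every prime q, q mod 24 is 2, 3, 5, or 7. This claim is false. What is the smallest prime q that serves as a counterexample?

We need the least prime q for which the claim fails.
For q = 2, 3, 5, 7 the conclusion holds.
q = 11: 11 mod 24 = 11 — not in {2, 3, 5, 7}.
So q = 11 is the smallest counterexample.

q = 11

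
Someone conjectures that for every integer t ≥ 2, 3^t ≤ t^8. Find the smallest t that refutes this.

We need the least integer t ≥ 2 for which 3^t > t^8.
For t = 2, 3, 4, 5, …, 20, 21, 22 the conclusion holds.
t = 23: 3^t = 94143178827 and t^8 = 78310985281, so 94143178827 > 78310985281.

t = 23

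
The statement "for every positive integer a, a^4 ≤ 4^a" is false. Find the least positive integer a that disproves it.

a = 3

A counterexample is any positive integer a such that a^4 > 4^a; we check each in order.
a = 1: a^4 = 1 and 4^a = 4, so 1 ≤ 4.
a = 2: a^4 = 16 and 4^a = 16, so 16 ≤ 16.
a = 3: a^4 = 81 and 4^a = 64, so 81 > 64.
Thus a = 3 disproves the claim, and no smaller a works.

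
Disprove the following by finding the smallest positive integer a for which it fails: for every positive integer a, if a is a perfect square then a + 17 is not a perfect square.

Check each positive integer a in order until a is a perfect square but a + 17 is a perfect square.
For a = 1, 4, 9, 16, 25, 36, 49 the conclusion holds.
a = 64: 64 = 8² and 64 + 17 = 81 = 9².
So a = 64 is the smallest counterexample.

a = 64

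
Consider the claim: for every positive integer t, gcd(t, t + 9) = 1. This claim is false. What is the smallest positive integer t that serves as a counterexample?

Check each positive integer t in order until gcd(t, t + 9) > 1.
For t = 1, 2 the conclusion holds.
t = 3: gcd(3, 12) = 3.

t = 3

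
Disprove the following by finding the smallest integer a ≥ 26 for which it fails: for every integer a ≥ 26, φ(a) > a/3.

a = 30

a = 26: φ(26) = 12 and 26/3 = 26/3, so φ(26) > 26/3.
a = 27: φ(27) = 18 and 27/3 = 9, so φ(27) > 27/3.
a = 28: φ(28) = 12 and 28/3 = 28/3, so φ(28) > 28/3.
a = 29: φ(29) = 28 and 29/3 = 29/3, so φ(29) > 29/3.
a = 30: φ(30) = 8 and 30/3 = 10, so φ(30) ≤ 30/3.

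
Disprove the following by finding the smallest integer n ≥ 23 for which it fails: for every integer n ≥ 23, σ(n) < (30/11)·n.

We need the least integer n ≥ 23 for which the claim fails.
For n = 23, 24, 25, 26, …, 57, 58, 59 the conclusion holds.
n = 60: σ(60) = 168; 168 ≥ 1800/11.
Hence n = 60 is a counterexample.

n = 60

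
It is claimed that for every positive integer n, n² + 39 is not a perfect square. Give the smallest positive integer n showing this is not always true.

A counterexample is any positive integer n such that n² + 39 is a perfect square; we check each in order.
n = 1: 1² + 39 = 40, not a perfect square.
n = 2: 2² + 39 = 43, not a perfect square.
n = 3: 3² + 39 = 48, not a perfect square.
n = 4: 4² + 39 = 55, not a perfect square.
n = 5: 5² + 39 = 64 = 8², a perfect square.
So n = 5 is the smallest counterexample.

n = 5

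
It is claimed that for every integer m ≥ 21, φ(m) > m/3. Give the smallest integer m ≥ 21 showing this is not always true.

Check each integer m ≥ 21 in order until the claim fails.
m = 21: φ(21) = 12 and 21/3 = 7, so φ(21) > 21/3.
m = 22: φ(22) = 10 and 22/3 = 22/3, so φ(22) > 22/3.
m = 23: φ(23) = 22 and 23/3 = 23/3, so φ(23) > 23/3.
m = 24: φ(24) = 8 and 24/3 = 8, so φ(24) ≤ 24/3.
Thus m = 24 disproves the claim, and no smaller m works.

m = 24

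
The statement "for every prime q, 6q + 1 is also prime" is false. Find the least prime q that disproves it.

We need the least prime q for which 6q + 1 is not prime.
For q = 2, 3, 5, 7, 11, 13, 17 the conclusion holds.
q = 19: 6q + 1 = 115 = 5 × 23, not prime.
So q = 19 is the smallest counterexample.

q = 19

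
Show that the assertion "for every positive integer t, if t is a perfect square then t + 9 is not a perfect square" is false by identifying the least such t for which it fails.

For t = 1, 4, 9 the conclusion holds.
t = 16: 16 = 4² and 16 + 9 = 25 = 5².

t = 16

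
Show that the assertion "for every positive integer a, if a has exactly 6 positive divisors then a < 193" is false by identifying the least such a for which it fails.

We need the least positive integer a for which a has exactly 6 positive divisors but the claim fails.
The first 27 eligible values, up to a = 188, all satisfy the conclusion.
a = 207: τ(207) = 6; 207 ≥ 193.

a = 207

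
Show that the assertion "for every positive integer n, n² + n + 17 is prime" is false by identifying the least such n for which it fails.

We need the least positive integer n for which n² + n + 17 is not prime.
The first 15 eligible values, up to n = 15, all satisfy the conclusion.
n = 16: n² + n + 17 = 289 = 17 × 17, composite.

n = 16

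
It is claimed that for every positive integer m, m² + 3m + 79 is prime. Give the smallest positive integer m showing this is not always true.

Check each positive integer m in order until m² + 3m + 79 is not prime.
The first 4 eligible values, up to m = 4, all satisfy the conclusion.
m = 5: m² + 3m + 79 = 119 = 7 × 17, composite.

m = 5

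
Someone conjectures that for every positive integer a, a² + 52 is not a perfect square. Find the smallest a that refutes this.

a = 12

We need the least positive integer a for which a² + 52 is a perfect square.
The first 11 eligible values, up to a = 11, all satisfy the conclusion.
a = 12: 12² + 52 = 196 = 14², a perfect square.
Hence a = 12 is a counterexample.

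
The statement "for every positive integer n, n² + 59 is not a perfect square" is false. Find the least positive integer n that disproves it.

n = 29

Check each positive integer n in order until n² + 59 is a perfect square.
For n = 1, 2, 3, 4, …, 26, 27, 28 the conclusion holds.
n = 29: 29² + 59 = 900 = 30², a perfect square.
Hence n = 29 is a counterexample.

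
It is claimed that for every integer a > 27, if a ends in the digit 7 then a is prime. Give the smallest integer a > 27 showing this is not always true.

We need the least integer a > 27 for which a ends in the digit 7 but a is not prime.
a = 37: 37 ends in 7 and is prime.
a = 47: 47 ends in 7 and is prime.
a = 57: 57 ends in 7; 57 = 3 × 19, composite.
Thus a = 57 disproves the claim, and no smaller a works.

a = 57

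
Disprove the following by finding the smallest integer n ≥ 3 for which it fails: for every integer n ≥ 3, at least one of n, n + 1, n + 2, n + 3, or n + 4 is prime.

n = 24

Check each integer n ≥ 3 in order until n, n + 1, n + 2, n + 3, n + 4 are all composite.
For n = 3, 4, 5, 6, …, 21, 22, 23 the conclusion holds.
n = 24: 24 = 2 × 12; 25 = 5 × 5; 26 = 2 × 13; 27 = 3 × 9; 28 = 2 × 14 — all composite.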